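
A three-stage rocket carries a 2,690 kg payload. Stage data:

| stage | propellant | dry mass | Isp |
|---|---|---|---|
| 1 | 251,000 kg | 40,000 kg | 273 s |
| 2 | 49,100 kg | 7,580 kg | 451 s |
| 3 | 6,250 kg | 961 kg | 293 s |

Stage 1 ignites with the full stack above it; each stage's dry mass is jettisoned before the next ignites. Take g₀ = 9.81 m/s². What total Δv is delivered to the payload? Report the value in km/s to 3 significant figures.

Δv ≈ 12.0 km/s

Ignition mass of stage 1 = 251,000+40,000 + 49,100+7,580 + 6,250+961 + 2,690 = 357,581 kg.
Stage 1: m₀ = 357,581 kg, m_f = 357,581 − 251,000 = 106,581 kg; Δv = 273×9.81×ln(3.355) = 2678.1×1.2105 ≈ 3242 m/s.
Stage 2: m₀ = 66,581 kg, m_f = 66,581 − 49,100 = 17,481 kg; Δv = 451×9.81×ln(3.809) = 4424.3×1.3373 ≈ 5917 m/s.
Stage 3: m₀ = 9,901 kg, m_f = 9,901 − 6,250 = 3,651 kg; Δv = 293×9.81×ln(2.712) = 2874.3×0.9976 ≈ 2868 m/s.
Total Δv = 3242 + 5917 + 2868 = 12027 m/s.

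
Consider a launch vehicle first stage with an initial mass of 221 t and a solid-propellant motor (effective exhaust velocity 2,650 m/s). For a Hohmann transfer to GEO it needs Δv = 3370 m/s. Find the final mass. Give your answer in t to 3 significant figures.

final mass ≈ 62.0 t

m₀/m_f = exp(Δv / v_e) = exp(3370 / 2650.0) = exp(1.2717) = 3.5669.
m_f = m₀ / 3.5669 = 221 / 3.5669 = 61.9586 t.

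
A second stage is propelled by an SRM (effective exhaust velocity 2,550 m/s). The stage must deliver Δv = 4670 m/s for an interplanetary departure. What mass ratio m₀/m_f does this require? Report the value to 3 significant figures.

m₀/m_f = exp(Δv / v_e) = exp(4670 / 2550.0) = exp(1.8314) = 6.2424.

mass ratio ≈ 6.24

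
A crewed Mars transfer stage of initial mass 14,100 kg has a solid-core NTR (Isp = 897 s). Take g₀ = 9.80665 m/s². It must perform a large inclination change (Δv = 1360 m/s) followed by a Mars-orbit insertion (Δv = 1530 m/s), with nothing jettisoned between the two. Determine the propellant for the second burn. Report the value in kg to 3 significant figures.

propellant for the second burn ≈ 1930 kg

v_e = Isp · g₀ = 897 × 9.80665 = 8796.6 m/s.
After the first burn: m = 14100 × exp(−1360/8796.6) = 14100 × 0.85675 = 12,080.2 kg.
After the second burn: m = 12,080.2 × exp(−1530/8796.6) = 12,080.2 × 0.84035 = 10,151.6 kg.
Second-burn propellant = 12,080.2 − 10,151.6 = 1,928.6 kg.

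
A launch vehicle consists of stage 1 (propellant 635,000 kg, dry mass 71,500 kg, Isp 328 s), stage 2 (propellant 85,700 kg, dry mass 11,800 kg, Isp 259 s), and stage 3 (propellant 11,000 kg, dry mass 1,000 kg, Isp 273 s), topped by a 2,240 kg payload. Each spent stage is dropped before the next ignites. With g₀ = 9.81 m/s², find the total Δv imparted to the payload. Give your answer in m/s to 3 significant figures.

Ignition mass of stage 1 = 635,000+71,500 + 85,700+11,800 + 11,000+1,000 + 2,240 = 818,240 kg.
Stage 1: m₀ = 818,240 kg, m_f = 818,240 − 635,000 = 183,240 kg; Δv = 328×9.81×ln(4.465) = 3217.7×1.4964 ≈ 4815 m/s.
Stage 2: m₀ = 111,740 kg, m_f = 111,740 − 85,700 = 26,040 kg; Δv = 259×9.81×ln(4.291) = 2540.8×1.4565 ≈ 3701 m/s.
Stage 3: m₀ = 14,240 kg, m_f = 14,240 − 11,000 = 3,240 kg; Δv = 273×9.81×ln(4.395) = 2678.1×1.4805 ≈ 3965 m/s.
Total Δv = 4815 + 3701 + 3965 = 12481 m/s.

Δv ≈ 12500 m/s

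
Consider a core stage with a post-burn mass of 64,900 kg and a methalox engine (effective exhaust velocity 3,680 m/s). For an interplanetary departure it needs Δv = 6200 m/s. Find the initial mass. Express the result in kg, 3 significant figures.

From the ideal rocket equation, m₀/m_f = exp(Δv / v_e) = exp(6200 / 3680.0) = exp(1.6848) = 5.3913.
m₀ = m_f × 5.3913 = 64,900 × 5.3913 = 349,895 kg.

initial mass ≈ 350000 kg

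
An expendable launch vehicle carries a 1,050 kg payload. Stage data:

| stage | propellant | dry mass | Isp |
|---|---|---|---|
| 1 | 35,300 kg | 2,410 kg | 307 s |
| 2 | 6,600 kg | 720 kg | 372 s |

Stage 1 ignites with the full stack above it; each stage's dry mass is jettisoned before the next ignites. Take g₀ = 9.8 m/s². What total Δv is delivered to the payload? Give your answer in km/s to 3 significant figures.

Δv ≈ 10.0 km/s

Ignition mass of stage 1 = 35,300+2,410 + 6,600+720 + 1,050 = 46,080 kg.
Stage 1: m₀ = 46,080 kg, m_f = 46,080 − 35,300 = 10,780 kg; Δv = 307×9.8×ln(4.275) = 3008.6×1.4527 ≈ 4371 m/s.
Stage 2: m₀ = 8,370 kg, m_f = 8,370 − 6,600 = 1,770 kg; Δv = 372×9.8×ln(4.729) = 3645.6×1.5537 ≈ 5664 m/s.
Total Δv = 4371 + 5664 = 10035 m/s.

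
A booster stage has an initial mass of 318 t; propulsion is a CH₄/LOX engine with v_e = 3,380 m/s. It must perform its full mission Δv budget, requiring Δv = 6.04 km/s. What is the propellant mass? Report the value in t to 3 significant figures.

m₀/m_f = exp(Δv / v_e) = exp(6040 / 3380.0) = exp(1.7870) = 5.9714.
m_f = 318 / 5.9714 = 53.2538 t, so propellant = m₀ − m_f = 318 − 53.2538 = 264.7462 t.

propellant mass ≈ 265 t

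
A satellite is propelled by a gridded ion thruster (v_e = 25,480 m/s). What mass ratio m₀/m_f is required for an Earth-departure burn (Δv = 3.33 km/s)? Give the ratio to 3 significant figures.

mass ratio ≈ 1.14

m₀/m_f = exp(Δv / v_e) = exp(3330 / 25480.0) = exp(0.1307) = 1.1396.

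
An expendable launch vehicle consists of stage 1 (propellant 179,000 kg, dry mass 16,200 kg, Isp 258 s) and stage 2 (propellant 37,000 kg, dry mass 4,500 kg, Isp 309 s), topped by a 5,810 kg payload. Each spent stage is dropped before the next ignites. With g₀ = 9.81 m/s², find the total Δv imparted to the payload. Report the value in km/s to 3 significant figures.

Ignition mass of stage 1 = 179,000+16,200 + 37,000+4,500 + 5,810 = 242,510 kg.
Stage 1: m₀ = 242,510 kg, m_f = 242,510 − 179,000 = 63,510 kg; Δv = 258×9.81×ln(3.818) = 2531.0×1.3398 ≈ 3391 m/s.
Stage 2: m₀ = 47,310 kg, m_f = 47,310 − 37,000 = 10,310 kg; Δv = 309×9.81×ln(4.589) = 3031.3×1.5236 ≈ 4618 m/s.
Total Δv = 3391 + 4618 = 8009 m/s.

Δv ≈ 8.01 km/s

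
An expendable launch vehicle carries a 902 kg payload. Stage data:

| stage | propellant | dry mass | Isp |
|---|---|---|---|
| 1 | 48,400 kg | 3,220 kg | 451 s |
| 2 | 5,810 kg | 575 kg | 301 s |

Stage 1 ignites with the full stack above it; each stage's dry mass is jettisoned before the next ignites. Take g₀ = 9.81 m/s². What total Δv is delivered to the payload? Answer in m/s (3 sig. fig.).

Δv ≈ 12300 m/s

Ignition mass of stage 1 = 48,400+3,220 + 5,810+575 + 902 = 58,907 kg.
Stage 1: m₀ = 58,907 kg, m_f = 58,907 − 48,400 = 10,507 kg; Δv = 451×9.81×ln(5.606) = 4424.3×1.7239 ≈ 7627 m/s.
Stage 2: m₀ = 7,287 kg, m_f = 7,287 − 5,810 = 1,477 kg; Δv = 301×9.81×ln(4.934) = 2952.8×1.5961 ≈ 4713 m/s.
Total Δv = 7627 + 4713 = 12340 m/s.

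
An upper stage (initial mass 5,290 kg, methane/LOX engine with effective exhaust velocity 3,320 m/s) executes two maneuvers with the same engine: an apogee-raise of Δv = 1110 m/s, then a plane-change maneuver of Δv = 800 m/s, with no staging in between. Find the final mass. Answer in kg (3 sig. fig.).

final mass ≈ 2980 kg

After the first burn: m = 5290 × exp(−1110/3320.0) = 5290 × 0.71581 = 3,786.63 kg.
After the second burn: m = 3,786.63 × exp(−800/3320.0) = 3,786.63 × 0.78587 = 2,975.8 kg.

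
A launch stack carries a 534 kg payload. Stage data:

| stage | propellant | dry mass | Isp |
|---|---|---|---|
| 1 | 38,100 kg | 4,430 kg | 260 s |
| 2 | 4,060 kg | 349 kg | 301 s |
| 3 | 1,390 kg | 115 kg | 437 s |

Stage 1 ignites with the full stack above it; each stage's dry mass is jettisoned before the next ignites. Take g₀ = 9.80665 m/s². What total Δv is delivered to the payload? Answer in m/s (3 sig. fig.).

Ignition mass of stage 1 = 38,100+4,430 + 4,060+349 + 1,390+115 + 534 = 48,978 kg.
Stage 1: m₀ = 48,978 kg, m_f = 48,978 − 38,100 = 10,878 kg; Δv = 260×9.80665×ln(4.502) = 2549.7×1.5046 ≈ 3836 m/s.
Stage 2: m₀ = 6,448 kg, m_f = 6,448 − 4,060 = 2,388 kg; Δv = 301×9.80665×ln(2.7) = 2951.8×0.9933 ≈ 2932 m/s.
Stage 3: m₀ = 2,039 kg, m_f = 2,039 − 1,390 = 649 kg; Δv = 437×9.80665×ln(3.142) = 4285.5×1.1448 ≈ 4906 m/s.
Total Δv = 3836 + 2932 + 4906 = 11674 m/s.

Δv ≈ 11700 m/s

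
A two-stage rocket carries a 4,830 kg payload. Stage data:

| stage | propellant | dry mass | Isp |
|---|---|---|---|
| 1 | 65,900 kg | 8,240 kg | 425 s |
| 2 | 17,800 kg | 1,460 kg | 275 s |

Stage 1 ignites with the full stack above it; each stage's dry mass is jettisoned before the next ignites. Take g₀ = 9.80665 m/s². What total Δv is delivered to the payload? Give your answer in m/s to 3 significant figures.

Δv ≈ 8250 m/s

Ignition mass of stage 1 = 65,900+8,240 + 17,800+1,460 + 4,830 = 98,230 kg.
Stage 1: m₀ = 98,230 kg, m_f = 98,230 − 65,900 = 32,330 kg; Δv = 425×9.80665×ln(3.038) = 4167.8×1.1113 ≈ 4632 m/s.
Stage 2: m₀ = 24,090 kg, m_f = 24,090 − 17,800 = 6,290 kg; Δv = 275×9.80665×ln(3.83) = 2696.8×1.3428 ≈ 3621 m/s.
Total Δv = 4632 + 3621 = 8253 m/s.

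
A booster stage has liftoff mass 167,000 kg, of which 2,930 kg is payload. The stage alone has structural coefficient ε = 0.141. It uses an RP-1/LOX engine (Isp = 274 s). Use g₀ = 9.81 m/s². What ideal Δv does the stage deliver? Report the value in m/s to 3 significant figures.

Stage wet mass = m₀ − payload = 167,000 − 2,930 = 164,070 kg.
Stage dry mass = ε × stage wet mass = 0.141 × 164,070 = 23,133.9 kg.
Burnout mass m_f = stage dry + payload = 23,133.9 + 2,930 = 26,063.9 kg.
v_e = Isp · g₀ = 274 × 9.81 = 2687.9 m/s.
Rocket equation: Δv = v_e · ln(167,000/26,063.9) = 2687.9 × ln(6.407) = 2687.9 × 1.8574 ≈ 4993 m/s.

Δv ≈ 4990 m/s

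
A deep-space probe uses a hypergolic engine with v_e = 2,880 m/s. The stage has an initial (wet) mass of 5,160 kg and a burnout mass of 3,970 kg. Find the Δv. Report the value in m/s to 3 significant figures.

By the Tsiolkovsky rocket equation, Δv = v_e · ln(m₀/m_f) = 2880.0 × ln(1.3) = 2880.0 × 0.2622 ≈ 755.1 m/s.

Δv ≈ 755 m/s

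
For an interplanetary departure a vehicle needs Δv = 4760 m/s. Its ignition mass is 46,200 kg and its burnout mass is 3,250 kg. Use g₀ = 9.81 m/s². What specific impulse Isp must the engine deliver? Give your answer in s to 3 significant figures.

Isp ≈ 183 s

ln(m₀/m_f) = ln(46200/3250) = ln(14.22) = 2.6543.
By the Tsiolkovsky rocket equation, v_e = Δv / ln(m₀/m_f) = 4760 / 2.6543 = 1793.3 m/s.
Isp = v_e / g₀ = 1793.3 / 9.81 = 182.8 s.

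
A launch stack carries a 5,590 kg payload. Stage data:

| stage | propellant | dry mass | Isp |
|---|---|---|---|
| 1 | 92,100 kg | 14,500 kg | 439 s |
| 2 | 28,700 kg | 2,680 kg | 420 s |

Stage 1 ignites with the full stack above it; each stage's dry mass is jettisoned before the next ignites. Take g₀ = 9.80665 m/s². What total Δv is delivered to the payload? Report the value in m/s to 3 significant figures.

Ignition mass of stage 1 = 92,100+14,500 + 28,700+2,680 + 5,590 = 143,570 kg.
Stage 1: m₀ = 143,570 kg, m_f = 143,570 − 92,100 = 51,470 kg; Δv = 439×9.80665×ln(2.789) = 4305.1×1.0258 ≈ 4416 m/s.
Stage 2: m₀ = 36,970 kg, m_f = 36,970 − 28,700 = 8,270 kg; Δv = 420×9.80665×ln(4.47) = 4118.8×1.4975 ≈ 6168 m/s.
Total Δv = 4416 + 6168 = 10584 m/s.

Δv ≈ 10600 m/s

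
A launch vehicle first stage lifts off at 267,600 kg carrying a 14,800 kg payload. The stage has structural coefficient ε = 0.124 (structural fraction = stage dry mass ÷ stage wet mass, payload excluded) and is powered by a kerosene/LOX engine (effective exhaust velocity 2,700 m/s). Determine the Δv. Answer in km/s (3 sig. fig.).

Δv ≈ 4.75 km/s

Stage wet mass = m₀ − payload = 267,600 − 14,800 = 252,800 kg.
Stage dry mass = ε × stage wet mass = 0.124 × 252,800 = 31,347.2 kg.
Burnout mass m_f = stage dry + payload = 31,347.2 + 14,800 = 46,147.2 kg.
Δv = v_e · ln(267,600/46,147.2) = 2700.0 × ln(5.799) = 2700.0 × 1.7577 ≈ 4746 m/s.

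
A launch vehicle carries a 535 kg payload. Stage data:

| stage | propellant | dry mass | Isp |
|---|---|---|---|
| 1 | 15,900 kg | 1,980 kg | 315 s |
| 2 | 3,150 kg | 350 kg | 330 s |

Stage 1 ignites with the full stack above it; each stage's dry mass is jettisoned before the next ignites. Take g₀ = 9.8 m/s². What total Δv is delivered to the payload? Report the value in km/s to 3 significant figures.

Ignition mass of stage 1 = 15,900+1,980 + 3,150+350 + 535 = 21,915 kg.
Stage 1: m₀ = 21,915 kg, m_f = 21,915 − 15,900 = 6,015 kg; Δv = 315×9.8×ln(3.643) = 3087.0×1.2929 ≈ 3991 m/s.
Stage 2: m₀ = 4,035 kg, m_f = 4,035 − 3,150 = 885 kg; Δv = 330×9.8×ln(4.559) = 3234.0×1.5172 ≈ 4907 m/s.
Total Δv = 3991 + 4907 = 8898 m/s.

Δv ≈ 8.90 km/s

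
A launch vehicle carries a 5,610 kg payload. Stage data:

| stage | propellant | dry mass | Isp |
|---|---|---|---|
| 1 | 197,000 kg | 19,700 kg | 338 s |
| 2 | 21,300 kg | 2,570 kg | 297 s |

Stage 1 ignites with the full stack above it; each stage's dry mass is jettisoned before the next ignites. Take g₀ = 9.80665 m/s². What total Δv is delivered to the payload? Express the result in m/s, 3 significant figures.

Ignition mass of stage 1 = 197,000+19,700 + 21,300+2,570 + 5,610 = 246,180 kg.
Stage 1: m₀ = 246,180 kg, m_f = 246,180 − 197,000 = 49,180 kg; Δv = 338×9.80665×ln(5.006) = 3314.6×1.6106 ≈ 5338 m/s.
Stage 2: m₀ = 29,480 kg, m_f = 29,480 − 21,300 = 8,180 kg; Δv = 297×9.80665×ln(3.604) = 2912.6×1.2820 ≈ 3734 m/s.
Total Δv = 5338 + 3734 = 9072 m/s.

Δv ≈ 9070 m/s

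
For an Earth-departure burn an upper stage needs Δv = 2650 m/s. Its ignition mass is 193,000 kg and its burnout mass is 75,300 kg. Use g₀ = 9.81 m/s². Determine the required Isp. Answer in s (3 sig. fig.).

ln(m₀/m_f) = ln(193000/75300) = ln(2.563) = 0.9412.
v_e = Δv / ln(m₀/m_f) = 2650 / 0.9412 = 2815.5 m/s.
Isp = v_e / g₀ = 2815.5 / 9.81 = 287.0 s.

Isp ≈ 287 s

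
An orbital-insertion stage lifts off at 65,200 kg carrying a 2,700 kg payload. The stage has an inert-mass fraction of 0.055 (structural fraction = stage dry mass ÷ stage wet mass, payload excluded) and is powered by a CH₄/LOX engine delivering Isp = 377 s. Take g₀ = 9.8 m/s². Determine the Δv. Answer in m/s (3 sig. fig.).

Δv ≈ 8730 m/s

Stage wet mass = m₀ − payload = 65,200 − 2,700 = 62,500 kg.
Stage dry mass = ε × stage wet mass = 0.055 × 62,500 = 3,437.5 kg.
Burnout mass m_f = stage dry + payload = 3,437.5 + 2,700 = 6,137.5 kg.
v_e = Isp · g₀ = 377 × 9.8 = 3694.6 m/s.
Rocket equation: Δv = v_e · ln(65,200/6,137.5) = 3694.6 × ln(10.62) = 3694.6 × 2.3630 ≈ 8730 m/s.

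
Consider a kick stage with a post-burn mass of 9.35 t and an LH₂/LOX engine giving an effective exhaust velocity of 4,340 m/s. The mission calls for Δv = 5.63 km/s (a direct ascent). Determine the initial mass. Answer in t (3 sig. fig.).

m₀/m_f = exp(Δv / v_e) = exp(5630 / 4340.0) = exp(1.2972) = 3.6592.
m₀ = m_f × 3.6592 = 9.35 × 3.6592 = 34.2135 t.

initial mass ≈ 34.2 t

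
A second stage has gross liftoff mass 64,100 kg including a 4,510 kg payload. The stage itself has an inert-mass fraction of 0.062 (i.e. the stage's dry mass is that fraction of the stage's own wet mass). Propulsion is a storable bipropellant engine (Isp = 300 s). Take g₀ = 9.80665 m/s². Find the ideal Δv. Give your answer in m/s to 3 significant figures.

Δv ≈ 6050 m/s

Stage wet mass = m₀ − payload = 64,100 − 4,510 = 59,590 kg.
Stage dry mass = ε × stage wet mass = 0.062 × 59,590 = 3,694.58 kg.
Burnout mass m_f = stage dry + payload = 3,694.58 + 4,510 = 8,204.58 kg.
v_e = Isp · g₀ = 300 × 9.80665 = 2942.0 m/s.
From the ideal rocket equation, Δv = v_e · ln(64,100/8,204.58) = 2942.0 × ln(7.813) = 2942.0 × 2.0558 ≈ 6048 m/s.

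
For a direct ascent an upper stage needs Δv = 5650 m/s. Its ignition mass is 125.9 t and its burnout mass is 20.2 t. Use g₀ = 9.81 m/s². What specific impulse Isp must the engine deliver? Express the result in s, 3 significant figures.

ln(m₀/m_f) = ln(125900/20200) = ln(6.233) = 1.8298.
Using Δv = v_e ln(m₀/m_f): v_e = Δv / ln(m₀/m_f) = 5650 / 1.8298 = 3087.8 m/s.
Isp = v_e / g₀ = 3087.8 / 9.81 = 314.8 s.

Isp ≈ 315 s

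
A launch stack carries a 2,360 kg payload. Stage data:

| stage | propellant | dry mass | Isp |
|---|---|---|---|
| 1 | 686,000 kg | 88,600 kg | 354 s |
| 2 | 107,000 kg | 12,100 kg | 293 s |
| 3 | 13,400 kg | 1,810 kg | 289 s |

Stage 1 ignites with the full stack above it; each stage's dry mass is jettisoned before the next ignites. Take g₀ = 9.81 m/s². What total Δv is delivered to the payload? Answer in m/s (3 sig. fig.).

Ignition mass of stage 1 = 686,000+88,600 + 107,000+12,100 + 13,400+1,810 + 2,360 = 911,270 kg.
Stage 1: m₀ = 911,270 kg, m_f = 911,270 − 686,000 = 225,270 kg; Δv = 354×9.81×ln(4.045) = 3472.7×1.3975 ≈ 4853 m/s.
Stage 2: m₀ = 136,670 kg, m_f = 136,670 − 107,000 = 29,670 kg; Δv = 293×9.81×ln(4.606) = 2874.3×1.5274 ≈ 4390 m/s.
Stage 3: m₀ = 17,570 kg, m_f = 17,570 − 13,400 = 4,170 kg; Δv = 289×9.81×ln(4.213) = 2835.1×1.4383 ≈ 4078 m/s.
Total Δv = 4853 + 4390 + 4078 = 13321 m/s.

Δv ≈ 13300 m/s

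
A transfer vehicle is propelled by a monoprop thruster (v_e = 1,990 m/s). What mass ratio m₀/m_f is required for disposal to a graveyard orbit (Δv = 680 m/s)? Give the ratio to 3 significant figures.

m₀/m_f = exp(Δv / v_e) = exp(680 / 1990.0) = exp(0.3417) = 1.4074.

mass ratio ≈ 1.41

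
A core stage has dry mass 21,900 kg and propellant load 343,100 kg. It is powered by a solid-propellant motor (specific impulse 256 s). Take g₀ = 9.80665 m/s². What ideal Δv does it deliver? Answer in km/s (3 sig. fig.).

v_e = Isp · g₀ = 256 × 9.80665 = 2510.5 m/s.
m₀ = m_dry + m_prop = 21,900 + 343,100 = 365,000 kg.
Δv = v_e · ln(m₀/m_f) = 2510.5 × ln(16.67) = 2510.5 × 2.8134 ≈ 7063.1 m/s.

Δv ≈ 7.06 km/s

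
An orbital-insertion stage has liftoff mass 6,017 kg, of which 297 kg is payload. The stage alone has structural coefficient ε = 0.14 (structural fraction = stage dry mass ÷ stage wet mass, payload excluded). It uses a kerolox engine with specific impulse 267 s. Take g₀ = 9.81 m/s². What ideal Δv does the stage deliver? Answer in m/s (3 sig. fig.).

Δv ≈ 4460 m/s

Stage wet mass = m₀ − payload = 6,017 − 297 = 5,720 kg.
Stage dry mass = ε × stage wet mass = 0.14 × 5,720 = 800.8 kg.
Burnout mass m_f = stage dry + payload = 800.8 + 297 = 1,097.8 kg.
v_e = Isp · g₀ = 267 × 9.81 = 2619.3 m/s.
By the Tsiolkovsky rocket equation, Δv = v_e · ln(6,017/1,097.8) = 2619.3 × ln(5.481) = 2619.3 × 1.7013 ≈ 4456 m/s.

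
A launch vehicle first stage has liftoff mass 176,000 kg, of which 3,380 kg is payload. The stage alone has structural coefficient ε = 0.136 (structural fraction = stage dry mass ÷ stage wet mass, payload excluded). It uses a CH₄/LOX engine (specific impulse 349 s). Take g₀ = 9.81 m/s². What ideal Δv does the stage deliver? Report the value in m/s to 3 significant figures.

Stage wet mass = m₀ − payload = 176,000 − 3,380 = 172,620 kg.
Stage dry mass = ε × stage wet mass = 0.136 × 172,620 = 23,476.3 kg.
Burnout mass m_f = stage dry + payload = 23,476.3 + 3,380 = 26,856.3 kg.
v_e = Isp · g₀ = 349 × 9.81 = 3423.7 m/s.
Δv = v_e · ln(176,000/26,856.3) = 3423.7 × ln(6.553) = 3423.7 × 1.8800 ≈ 6436 m/s.

Δv ≈ 6440 m/s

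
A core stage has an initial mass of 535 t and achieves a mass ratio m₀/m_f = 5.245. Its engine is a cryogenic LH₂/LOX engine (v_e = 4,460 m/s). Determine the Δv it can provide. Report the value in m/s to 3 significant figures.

Δv ≈ 7390 m/s

From the ideal rocket equation, Δv = v_e · ln(5.245) = 4460.0 × 1.6573 ≈ 7391.4 m/s.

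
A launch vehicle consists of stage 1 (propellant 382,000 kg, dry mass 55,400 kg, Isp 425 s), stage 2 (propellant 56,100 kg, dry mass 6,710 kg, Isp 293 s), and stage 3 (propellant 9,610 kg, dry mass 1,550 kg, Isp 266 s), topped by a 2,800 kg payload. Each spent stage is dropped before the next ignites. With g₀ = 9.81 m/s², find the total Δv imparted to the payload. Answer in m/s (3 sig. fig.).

Ignition mass of stage 1 = 382,000+55,400 + 56,100+6,710 + 9,610+1,550 + 2,800 = 514,170 kg.
Stage 1: m₀ = 514,170 kg, m_f = 514,170 − 382,000 = 132,170 kg; Δv = 425×9.81×ln(3.89) = 4169.2×1.3585 ≈ 5664 m/s.
Stage 2: m₀ = 76,770 kg, m_f = 76,770 − 56,100 = 20,670 kg; Δv = 293×9.81×ln(3.714) = 2874.3×1.3121 ≈ 3771 m/s.
Stage 3: m₀ = 13,960 kg, m_f = 13,960 − 9,610 = 4,350 kg; Δv = 266×9.81×ln(3.209) = 2609.5×1.1660 ≈ 3043 m/s.
Total Δv = 5664 + 3771 + 3043 = 12478 m/s.

Δv ≈ 12500 m/s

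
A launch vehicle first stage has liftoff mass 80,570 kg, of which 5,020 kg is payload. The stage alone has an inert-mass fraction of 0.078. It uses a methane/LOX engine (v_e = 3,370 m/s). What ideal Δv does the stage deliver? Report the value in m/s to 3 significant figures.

Stage wet mass = m₀ − payload = 80,570 − 5,020 = 75,550 kg.
Stage dry mass = ε × stage wet mass = 0.078 × 75,550 = 5,892.9 kg.
Burnout mass m_f = stage dry + payload = 5,892.9 + 5,020 = 10,912.9 kg.
From the ideal rocket equation, Δv = v_e · ln(80,570/10,912.9) = 3370.0 × ln(7.383) = 3370.0 × 1.9992 ≈ 6737 m/s.

Δv ≈ 6740 m/s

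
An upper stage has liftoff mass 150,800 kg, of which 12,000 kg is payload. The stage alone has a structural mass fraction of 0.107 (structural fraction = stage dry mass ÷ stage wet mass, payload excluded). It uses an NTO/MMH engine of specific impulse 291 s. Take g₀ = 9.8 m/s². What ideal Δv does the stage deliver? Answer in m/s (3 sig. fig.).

Δv ≈ 4920 m/s

Stage wet mass = m₀ − payload = 150,800 − 12,000 = 138,800 kg.
Stage dry mass = ε × stage wet mass = 0.107 × 138,800 = 14,851.6 kg.
Burnout mass m_f = stage dry + payload = 14,851.6 + 12,000 = 26,851.6 kg.
v_e = Isp · g₀ = 291 × 9.8 = 2851.8 m/s.
From the ideal rocket equation, Δv = v_e · ln(150,800/26,851.6) = 2851.8 × ln(5.616) = 2851.8 × 1.7256 ≈ 4921 m/s.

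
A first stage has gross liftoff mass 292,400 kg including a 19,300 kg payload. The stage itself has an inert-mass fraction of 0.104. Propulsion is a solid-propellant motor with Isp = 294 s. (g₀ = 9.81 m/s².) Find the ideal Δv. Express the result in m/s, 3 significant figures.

Δv ≈ 5230 m/s

Stage wet mass = m₀ − payload = 292,400 − 19,300 = 273,100 kg.
Stage dry mass = ε × stage wet mass = 0.104 × 273,100 = 28,402.4 kg.
Burnout mass m_f = stage dry + payload = 28,402.4 + 19,300 = 47,702.4 kg.
v_e = Isp · g₀ = 294 × 9.81 = 2884.1 m/s.
Δv = v_e · ln(292,400/47,702.4) = 2884.1 × ln(6.13) = 2884.1 × 1.8131 ≈ 5229 m/s.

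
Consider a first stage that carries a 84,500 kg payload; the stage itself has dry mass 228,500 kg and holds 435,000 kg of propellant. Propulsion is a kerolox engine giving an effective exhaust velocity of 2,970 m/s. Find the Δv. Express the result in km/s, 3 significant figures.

Δv ≈ 2.59 km/s

m₀ = payload + dry + propellant = 84,500 + 228,500 + 435,000 = 748,000 kg.
m_f = payload + dry = 84,500 + 228,500 = 313,000 kg.
Δv = v_e · ln(m₀/m_f) = 2970.0 × ln(2.39) = 2970.0 × 0.8712 ≈ 2587.5 m/s.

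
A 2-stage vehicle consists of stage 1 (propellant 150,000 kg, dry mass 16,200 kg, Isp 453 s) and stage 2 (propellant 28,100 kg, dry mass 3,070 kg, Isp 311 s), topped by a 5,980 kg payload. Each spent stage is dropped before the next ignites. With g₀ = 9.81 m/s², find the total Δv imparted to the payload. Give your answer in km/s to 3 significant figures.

Ignition mass of stage 1 = 150,000+16,200 + 28,100+3,070 + 5,980 = 203,350 kg.
Stage 1: m₀ = 203,350 kg, m_f = 203,350 − 150,000 = 53,350 kg; Δv = 453×9.81×ln(3.812) = 4443.9×1.3381 ≈ 5946 m/s.
Stage 2: m₀ = 37,150 kg, m_f = 37,150 − 28,100 = 9,050 kg; Δv = 311×9.81×ln(4.105) = 3050.9×1.4122 ≈ 4308 m/s.
Total Δv = 5946 + 4308 = 10254 m/s.

Δv ≈ 10.3 km/s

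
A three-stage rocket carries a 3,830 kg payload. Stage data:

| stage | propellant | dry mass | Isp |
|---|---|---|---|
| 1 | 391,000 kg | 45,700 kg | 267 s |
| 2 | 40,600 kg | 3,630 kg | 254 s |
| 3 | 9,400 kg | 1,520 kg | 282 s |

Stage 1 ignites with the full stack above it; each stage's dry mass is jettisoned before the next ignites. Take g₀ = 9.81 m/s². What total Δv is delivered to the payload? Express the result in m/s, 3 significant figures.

Ignition mass of stage 1 = 391,000+45,700 + 40,600+3,630 + 9,400+1,520 + 3,830 = 495,680 kg.
Stage 1: m₀ = 495,680 kg, m_f = 495,680 − 391,000 = 104,680 kg; Δv = 267×9.81×ln(4.735) = 2619.3×1.5550 ≈ 4073 m/s.
Stage 2: m₀ = 58,980 kg, m_f = 58,980 − 40,600 = 18,380 kg; Δv = 254×9.81×ln(3.209) = 2491.7×1.1659 ≈ 2905 m/s.
Stage 3: m₀ = 14,750 kg, m_f = 14,750 − 9,400 = 5,350 kg; Δv = 282×9.81×ln(2.757) = 2766.4×1.0141 ≈ 2806 m/s.
Total Δv = 4073 + 2905 + 2806 = 9784 m/s.

Δv ≈ 9780 m/s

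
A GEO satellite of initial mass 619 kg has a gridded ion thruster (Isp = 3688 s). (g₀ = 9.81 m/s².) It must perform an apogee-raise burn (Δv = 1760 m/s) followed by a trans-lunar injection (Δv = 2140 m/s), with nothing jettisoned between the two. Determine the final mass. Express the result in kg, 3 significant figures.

final mass ≈ 556 kg

v_e = Isp · g₀ = 3688 × 9.81 = 36179.3 m/s.
After the first burn: m = 619 × exp(−1760/36179.3) = 619 × 0.95252 = 589.61 kg.
After the second burn: m = 589.61 × exp(−2140/36179.3) = 589.61 × 0.94257 = 555.749 kg.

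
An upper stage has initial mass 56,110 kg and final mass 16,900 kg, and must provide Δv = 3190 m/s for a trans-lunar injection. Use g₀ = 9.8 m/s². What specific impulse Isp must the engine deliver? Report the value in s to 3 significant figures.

ln(m₀/m_f) = ln(56110/16900) = ln(3.32) = 1.2000.
Rocket equation: v_e = Δv / ln(m₀/m_f) = 3190 / 1.2000 = 2658.3 m/s.
Isp = v_e / g₀ = 2658.3 / 9.8 = 271.3 s.

Isp ≈ 271 s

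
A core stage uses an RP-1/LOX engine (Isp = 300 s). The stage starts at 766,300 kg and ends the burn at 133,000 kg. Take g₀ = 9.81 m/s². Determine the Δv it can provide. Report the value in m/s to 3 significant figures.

Δv ≈ 5150 m/s

v_e = Isp · g₀ = 300 × 9.81 = 2943.0 m/s.
From the ideal rocket equation, Δv = v_e · ln(m₀/m_f) = 2943.0 × ln(5.762) = 2943.0 × 1.7512 ≈ 5153.9 m/s.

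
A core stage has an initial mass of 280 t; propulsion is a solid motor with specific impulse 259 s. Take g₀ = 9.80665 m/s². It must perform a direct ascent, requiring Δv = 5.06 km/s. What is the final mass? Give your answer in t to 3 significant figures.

v_e = Isp · g₀ = 259 × 9.80665 = 2539.9 m/s.
By the Tsiolkovsky rocket equation, m₀/m_f = exp(Δv / v_e) = exp(5060 / 2539.9) = exp(1.9922) = 7.3315.
m_f = m₀ / 7.3315 = 280 / 7.3315 = 38.1914 t.

final mass ≈ 38.2 t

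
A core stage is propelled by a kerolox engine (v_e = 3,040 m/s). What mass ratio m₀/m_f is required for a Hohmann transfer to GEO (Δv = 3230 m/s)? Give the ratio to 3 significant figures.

mass ratio ≈ 2.89

Rocket equation: m₀/m_f = exp(Δv / v_e) = exp(3230 / 3040.0) = exp(1.0625) = 2.8936.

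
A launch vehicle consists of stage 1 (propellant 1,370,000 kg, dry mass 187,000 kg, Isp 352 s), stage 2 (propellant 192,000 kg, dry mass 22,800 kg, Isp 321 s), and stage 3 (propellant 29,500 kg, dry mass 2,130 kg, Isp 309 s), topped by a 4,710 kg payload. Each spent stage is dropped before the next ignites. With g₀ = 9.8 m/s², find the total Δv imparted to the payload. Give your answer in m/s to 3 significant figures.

Ignition mass of stage 1 = 1,370,000+187,000 + 192,000+22,800 + 29,500+2,130 + 4,710 = 1,808,140 kg.
Stage 1: m₀ = 1,808,140 kg, m_f = 1,808,140 − 1,370,000 = 438,140 kg; Δv = 352×9.8×ln(4.127) = 3449.6×1.4175 ≈ 4890 m/s.
Stage 2: m₀ = 251,140 kg, m_f = 251,140 − 192,000 = 59,140 kg; Δv = 321×9.8×ln(4.247) = 3145.8×1.4461 ≈ 4549 m/s.
Stage 3: m₀ = 36,340 kg, m_f = 36,340 − 29,500 = 6,840 kg; Δv = 309×9.8×ln(5.313) = 3028.2×1.6701 ≈ 5057 m/s.
Total Δv = 4890 + 4549 + 5057 = 14496 m/s.

Δv ≈ 14500 m/s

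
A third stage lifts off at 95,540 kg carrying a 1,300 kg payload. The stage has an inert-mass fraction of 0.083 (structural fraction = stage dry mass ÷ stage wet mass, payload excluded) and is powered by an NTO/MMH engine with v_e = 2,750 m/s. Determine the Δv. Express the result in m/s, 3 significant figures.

Stage wet mass = m₀ − payload = 95,540 − 1,300 = 94,240 kg.
Stage dry mass = ε × stage wet mass = 0.083 × 94,240 = 7,821.92 kg.
Burnout mass m_f = stage dry + payload = 7,821.92 + 1,300 = 9,121.92 kg.
From the ideal rocket equation, Δv = v_e · ln(95,540/9,121.92) = 2750.0 × ln(10.47) = 2750.0 × 2.3489 ≈ 6459 m/s.

Δv ≈ 6460 m/s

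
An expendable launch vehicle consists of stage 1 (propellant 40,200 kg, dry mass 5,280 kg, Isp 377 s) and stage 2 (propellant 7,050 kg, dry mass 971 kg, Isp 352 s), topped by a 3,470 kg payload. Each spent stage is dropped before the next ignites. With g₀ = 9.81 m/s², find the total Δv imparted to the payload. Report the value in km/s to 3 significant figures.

Δv ≈ 7.81 km/s

Ignition mass of stage 1 = 40,200+5,280 + 7,050+971 + 3,470 = 56,971 kg.
Stage 1: m₀ = 56,971 kg, m_f = 56,971 − 40,200 = 16,771 kg; Δv = 377×9.81×ln(3.397) = 3698.4×1.2229 ≈ 4523 m/s.
Stage 2: m₀ = 11,491 kg, m_f = 11,491 − 7,050 = 4,441 kg; Δv = 352×9.81×ln(2.587) = 3453.1×0.9507 ≈ 3283 m/s.
Total Δv = 4523 + 3283 = 7806 m/s.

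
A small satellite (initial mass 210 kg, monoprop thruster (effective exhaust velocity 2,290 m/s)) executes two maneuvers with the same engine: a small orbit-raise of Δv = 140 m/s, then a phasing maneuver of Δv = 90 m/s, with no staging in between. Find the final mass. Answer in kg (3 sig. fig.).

final mass ≈ 190 kg

After the first burn: m = 210 × exp(−140/2290.0) = 210 × 0.94070 = 197.547 kg.
After the second burn: m = 197.547 × exp(−90/2290.0) = 197.547 × 0.96146 = 189.934 kg.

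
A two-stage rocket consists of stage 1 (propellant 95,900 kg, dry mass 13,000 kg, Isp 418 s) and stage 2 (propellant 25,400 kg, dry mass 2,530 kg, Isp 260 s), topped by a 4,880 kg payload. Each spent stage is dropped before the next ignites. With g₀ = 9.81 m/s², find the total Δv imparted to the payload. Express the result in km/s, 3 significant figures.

Δv ≈ 8.43 km/s

Ignition mass of stage 1 = 95,900+13,000 + 25,400+2,530 + 4,880 = 141,710 kg.
Stage 1: m₀ = 141,710 kg, m_f = 141,710 − 95,900 = 45,810 kg; Δv = 418×9.81×ln(3.093) = 4100.6×1.1293 ≈ 4631 m/s.
Stage 2: m₀ = 32,810 kg, m_f = 32,810 − 25,400 = 7,410 kg; Δv = 260×9.81×ln(4.428) = 2550.6×1.4879 ≈ 3795 m/s.
Total Δv = 4631 + 3795 = 8426 m/s.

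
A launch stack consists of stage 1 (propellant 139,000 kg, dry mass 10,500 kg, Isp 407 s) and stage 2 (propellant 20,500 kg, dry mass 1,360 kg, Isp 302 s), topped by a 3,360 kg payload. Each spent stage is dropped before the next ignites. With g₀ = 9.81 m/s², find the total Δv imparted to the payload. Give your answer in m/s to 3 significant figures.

Ignition mass of stage 1 = 139,000+10,500 + 20,500+1,360 + 3,360 = 174,720 kg.
Stage 1: m₀ = 174,720 kg, m_f = 174,720 − 139,000 = 35,720 kg; Δv = 407×9.81×ln(4.891) = 3992.7×1.5875 ≈ 6338 m/s.
Stage 2: m₀ = 25,220 kg, m_f = 25,220 − 20,500 = 4,720 kg; Δv = 302×9.81×ln(5.343) = 2962.6×1.6758 ≈ 4965 m/s.
Total Δv = 6338 + 4965 = 11303 m/s.

Δv ≈ 11300 m/s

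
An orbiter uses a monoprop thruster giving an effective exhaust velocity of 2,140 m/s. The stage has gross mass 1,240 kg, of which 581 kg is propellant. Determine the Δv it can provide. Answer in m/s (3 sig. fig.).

m_f = m₀ − m_prop = 1,240 − 581 = 659 kg.
Δv = v_e · ln(m₀/m_f) = 2140.0 × ln(1.882) = 2140.0 × 0.6321 ≈ 1352.8 m/s.

Δv ≈ 1350 m/s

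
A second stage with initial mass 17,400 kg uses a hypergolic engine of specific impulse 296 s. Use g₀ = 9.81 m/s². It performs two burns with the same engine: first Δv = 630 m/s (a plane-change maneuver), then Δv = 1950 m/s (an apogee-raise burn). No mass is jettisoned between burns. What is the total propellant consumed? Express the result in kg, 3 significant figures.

total propellant consumed ≈ 10200 kg

v_e = Isp · g₀ = 296 × 9.81 = 2903.8 m/s.
After the first burn: m = 17400 × exp(−630/2903.8) = 17400 × 0.80496 = 14,006.3 kg.
After the second burn: m = 14,006.3 × exp(−1950/2903.8) = 14,006.3 × 0.51092 = 7,156.1 kg.
Total propellant = m₀ − m_final = 17400 − 7,156.1 = 10,243.9 kg.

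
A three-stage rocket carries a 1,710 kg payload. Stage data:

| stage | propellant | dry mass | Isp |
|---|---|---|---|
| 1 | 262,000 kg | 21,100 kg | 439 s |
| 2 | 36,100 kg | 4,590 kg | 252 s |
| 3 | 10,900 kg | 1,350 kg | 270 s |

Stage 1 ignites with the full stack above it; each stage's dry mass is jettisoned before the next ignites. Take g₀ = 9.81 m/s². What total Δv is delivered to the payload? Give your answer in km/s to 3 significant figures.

Ignition mass of stage 1 = 262,000+21,100 + 36,100+4,590 + 10,900+1,350 + 1,710 = 337,750 kg.
Stage 1: m₀ = 337,750 kg, m_f = 337,750 − 262,000 = 75,750 kg; Δv = 439×9.81×ln(4.459) = 4306.6×1.4949 ≈ 6438 m/s.
Stage 2: m₀ = 54,650 kg, m_f = 54,650 − 36,100 = 18,550 kg; Δv = 252×9.81×ln(2.946) = 2472.1×1.0805 ≈ 2671 m/s.
Stage 3: m₀ = 13,960 kg, m_f = 13,960 − 10,900 = 3,060 kg; Δv = 270×9.81×ln(4.562) = 2648.7×1.5178 ≈ 4020 m/s.
Total Δv = 6438 + 2671 + 4020 = 13129 m/s.

Δv ≈ 13.1 km/s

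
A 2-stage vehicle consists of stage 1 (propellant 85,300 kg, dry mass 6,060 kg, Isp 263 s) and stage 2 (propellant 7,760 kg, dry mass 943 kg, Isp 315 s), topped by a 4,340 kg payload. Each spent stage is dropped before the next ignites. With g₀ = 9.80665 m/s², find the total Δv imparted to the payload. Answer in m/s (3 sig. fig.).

Ignition mass of stage 1 = 85,300+6,060 + 7,760+943 + 4,340 = 104,403 kg.
Stage 1: m₀ = 104,403 kg, m_f = 104,403 − 85,300 = 19,103 kg; Δv = 263×9.80665×ln(5.465) = 2579.1×1.6984 ≈ 4380 m/s.
Stage 2: m₀ = 13,043 kg, m_f = 13,043 − 7,760 = 5,283 kg; Δv = 315×9.80665×ln(2.469) = 3089.1×0.9038 ≈ 2792 m/s.
Total Δv = 4380 + 2792 = 7172 m/s.

Δv ≈ 7170 m/s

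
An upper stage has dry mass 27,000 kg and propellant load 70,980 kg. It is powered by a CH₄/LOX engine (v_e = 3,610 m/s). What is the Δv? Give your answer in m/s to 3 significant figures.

m₀ = m_dry + m_prop = 27,000 + 70,980 = 97,980 kg.
Using Δv = v_e ln(m₀/m_f): Δv = v_e · ln(m₀/m_f) = 3610.0 × ln(3.629) = 3610.0 × 1.2889 ≈ 4653.0 m/s.

Δv ≈ 4650 m/s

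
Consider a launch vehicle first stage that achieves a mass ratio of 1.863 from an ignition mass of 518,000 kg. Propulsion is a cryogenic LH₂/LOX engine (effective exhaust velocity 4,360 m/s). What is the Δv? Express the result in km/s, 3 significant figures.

Δv ≈ 2.71 km/s

Using Δv = v_e ln(m₀/m_f): Δv = v_e · ln(1.863) = 4360.0 × 0.6222 ≈ 2712.7 m/s.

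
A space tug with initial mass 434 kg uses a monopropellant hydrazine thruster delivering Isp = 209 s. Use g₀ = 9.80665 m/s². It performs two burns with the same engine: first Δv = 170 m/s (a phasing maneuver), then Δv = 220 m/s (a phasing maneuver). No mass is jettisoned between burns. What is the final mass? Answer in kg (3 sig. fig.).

final mass ≈ 359 kg

v_e = Isp · g₀ = 209 × 9.80665 = 2049.6 m/s.
After the first burn: m = 434 × exp(−170/2049.6) = 434 × 0.92040 = 399.454 kg.
After the second burn: m = 399.454 × exp(−220/2049.6) = 399.454 × 0.89822 = 358.798 kg.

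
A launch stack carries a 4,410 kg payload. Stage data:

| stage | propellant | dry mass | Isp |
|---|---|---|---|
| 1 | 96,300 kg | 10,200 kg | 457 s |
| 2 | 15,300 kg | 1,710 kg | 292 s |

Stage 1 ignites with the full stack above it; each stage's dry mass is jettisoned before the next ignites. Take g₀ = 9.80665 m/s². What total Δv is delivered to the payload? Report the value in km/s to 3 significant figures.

Ignition mass of stage 1 = 96,300+10,200 + 15,300+1,710 + 4,410 = 127,920 kg.
Stage 1: m₀ = 127,920 kg, m_f = 127,920 − 96,300 = 31,620 kg; Δv = 457×9.80665×ln(4.046) = 4481.6×1.3976 ≈ 6264 m/s.
Stage 2: m₀ = 21,420 kg, m_f = 21,420 − 15,300 = 6,120 kg; Δv = 292×9.80665×ln(3.5) = 2863.5×1.2528 ≈ 3587 m/s.
Total Δv = 6264 + 3587 = 9851 m/s.

Δv ≈ 9.85 km/s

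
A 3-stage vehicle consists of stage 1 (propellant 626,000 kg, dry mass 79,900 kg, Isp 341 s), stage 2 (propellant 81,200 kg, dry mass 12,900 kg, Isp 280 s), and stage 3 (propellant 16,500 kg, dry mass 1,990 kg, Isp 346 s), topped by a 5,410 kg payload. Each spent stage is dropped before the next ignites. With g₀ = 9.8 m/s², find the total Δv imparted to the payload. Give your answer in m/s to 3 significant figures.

Δv ≈ 11900 m/s

Ignition mass of stage 1 = 626,000+79,900 + 81,200+12,900 + 16,500+1,990 + 5,410 = 823,900 kg.
Stage 1: m₀ = 823,900 kg, m_f = 823,900 − 626,000 = 197,900 kg; Δv = 341×9.8×ln(4.163) = 3341.8×1.4263 ≈ 4766 m/s.
Stage 2: m₀ = 118,000 kg, m_f = 118,000 − 81,200 = 36,800 kg; Δv = 280×9.8×ln(3.207) = 2744.0×1.1652 ≈ 3197 m/s.
Stage 3: m₀ = 23,900 kg, m_f = 23,900 − 16,500 = 7,400 kg; Δv = 346×9.8×ln(3.23) = 3390.8×1.1724 ≈ 3975 m/s.
Total Δv = 4766 + 3197 + 3975 = 11938 m/s.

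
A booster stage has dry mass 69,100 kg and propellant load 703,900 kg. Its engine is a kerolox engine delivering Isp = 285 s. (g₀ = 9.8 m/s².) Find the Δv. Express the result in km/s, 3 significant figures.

Δv ≈ 6.74 km/s

v_e = Isp · g₀ = 285 × 9.8 = 2793.0 m/s.
m₀ = m_dry + m_prop = 69,100 + 703,900 = 773,000 kg.
By the Tsiolkovsky rocket equation, Δv = v_e · ln(m₀/m_f) = 2793.0 × ln(11.19) = 2793.0 × 2.4147 ≈ 6744.3 m/s.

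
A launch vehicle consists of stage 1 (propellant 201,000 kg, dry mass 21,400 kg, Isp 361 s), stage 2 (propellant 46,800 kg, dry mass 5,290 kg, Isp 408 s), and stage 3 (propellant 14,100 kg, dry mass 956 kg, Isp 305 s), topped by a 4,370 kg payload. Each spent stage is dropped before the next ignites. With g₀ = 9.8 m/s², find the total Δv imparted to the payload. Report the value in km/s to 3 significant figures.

Δv ≈ 12.2 km/s

Ignition mass of stage 1 = 201,000+21,400 + 46,800+5,290 + 14,100+956 + 4,370 = 293,916 kg.
Stage 1: m₀ = 293,916 kg, m_f = 293,916 − 201,000 = 92,916 kg; Δv = 361×9.8×ln(3.163) = 3537.8×1.1516 ≈ 4074 m/s.
Stage 2: m₀ = 71,516 kg, m_f = 71,516 − 46,800 = 24,716 kg; Δv = 408×9.8×ln(2.894) = 3998.4×1.0625 ≈ 4248 m/s.
Stage 3: m₀ = 19,426 kg, m_f = 19,426 − 14,100 = 5,326 kg; Δv = 305×9.8×ln(3.647) = 2989.0×1.2940 ≈ 3868 m/s.
Total Δv = 4074 + 4248 + 3868 = 12190 m/s.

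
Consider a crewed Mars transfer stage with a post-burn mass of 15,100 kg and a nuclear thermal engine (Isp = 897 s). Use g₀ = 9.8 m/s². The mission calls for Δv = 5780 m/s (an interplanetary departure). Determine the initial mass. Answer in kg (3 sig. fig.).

initial mass ≈ 29100 kg

v_e = Isp · g₀ = 897 × 9.8 = 8790.6 m/s.
Using Δv = v_e ln(m₀/m_f): m₀/m_f = exp(Δv / v_e) = exp(5780 / 8790.6) = exp(0.6575) = 1.9300.
m₀ = m_f × 1.9300 = 15,100 × 1.9300 = 29,143 kg.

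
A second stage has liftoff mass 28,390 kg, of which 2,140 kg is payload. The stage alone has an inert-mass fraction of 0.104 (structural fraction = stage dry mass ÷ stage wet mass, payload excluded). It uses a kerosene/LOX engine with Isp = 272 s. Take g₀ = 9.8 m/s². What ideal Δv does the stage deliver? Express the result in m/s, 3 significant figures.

Stage wet mass = m₀ − payload = 28,390 − 2,140 = 26,250 kg.
Stage dry mass = ε × stage wet mass = 0.104 × 26,250 = 2,730 kg.
Burnout mass m_f = stage dry + payload = 2,730 + 2,140 = 4,870 kg.
v_e = Isp · g₀ = 272 × 9.8 = 2665.6 m/s.
Δv = v_e · ln(28,390/4,870) = 2665.6 × ln(5.83) = 2665.6 × 1.7629 ≈ 4699 m/s.

Δv ≈ 4700 m/s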